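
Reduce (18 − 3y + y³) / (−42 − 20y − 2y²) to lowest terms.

Apply the Euclidean algorithm:
  y³ − 3y + 18 = (−(1/2)y + 5)(−2y² − 20y − 42) + (76y + 228)
  −2y² − 20y − 42 = (−(1/38)y − 7/38)(76y + 228) + (0)
Last nonzero remainder: 76y + 228. Dividing through by 76 gives the monic gcd y + 3.
Cancel y + 3 from numerator and denominator to get the reduced form.

(−6 + 3y − y²)/(14 + 2y)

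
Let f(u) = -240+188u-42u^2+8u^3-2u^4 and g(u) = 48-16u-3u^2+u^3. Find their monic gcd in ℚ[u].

-3+u

Repeated division with remainder:
  -2u^4+8u^3-42u^2+188u-240 = (-2u+2)(u^3-3u^2-16u+48) + (-68u^2+316u-336)
  u^3-3u^2-16u+48 = (-(1/68)u-7/289)(-68u^2+316u-336) + (-(3840/289)u+11520/289)
  -68u^2+316u-336 = ((4913/960)u-2023/240)(-(3840/289)u+11520/289) + (0)
Last nonzero remainder: -(3840/289)u+11520/289. Dividing through by -3840/289 gives the monic gcd u-3.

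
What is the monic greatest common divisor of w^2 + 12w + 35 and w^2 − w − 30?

w + 5

Euclidean algorithm in ℚ[w]:
  w^2 + 12w + 35 = (w^2 − w − 30) + (13w + 65)
  w^2 − w − 30 = ((1/13)w − 6/13)(13w + 65) + (0)
Last nonzero remainder: 13w + 65. Dividing through by 13 gives the monic gcd w + 5.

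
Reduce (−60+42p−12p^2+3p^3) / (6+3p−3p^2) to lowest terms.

Apply the Euclidean algorithm:
  3p^3−12p^2+42p−60 = (−p+3)(−3p^2+3p+6) + (39p−78)
  −3p^2+3p+6 = (−(1/13)p−1/13)(39p−78) + (0)
Last nonzero remainder: 39p−78. Dividing through by 39 gives the monic gcd p−2.
Cancel p−2 from numerator and denominator to get the reduced form.

(−10+2p−p^2)/(1+p)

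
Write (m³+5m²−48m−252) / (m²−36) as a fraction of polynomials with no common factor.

(m²−m−42)/(m−6)

Euclidean algorithm in ℚ[m]:
  m³+5m²−48m−252 = (m+5)(m²−36) + (−12m−72)
  m²−36 = (−(1/12)m+1/2)(−12m−72) + (0)
Last nonzero remainder: −12m−72. Dividing through by −12 gives the monic gcd m+6.
Cancel m+6 from numerator and denominator to get the reduced form.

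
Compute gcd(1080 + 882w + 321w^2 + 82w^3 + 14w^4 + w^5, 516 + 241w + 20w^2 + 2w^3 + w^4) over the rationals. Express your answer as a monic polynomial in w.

12 + 7w + w^2

Euclidean algorithm in ℚ[w]:
  w^5 + 14w^4 + 82w^3 + 321w^2 + 882w + 1080 = (w + 12)(w^4 + 2w^3 + 20w^2 + 241w + 516) + (38w^3 - 160w^2 - 2526w - 5112)
  w^4 + 2w^3 + 20w^2 + 241w + 516 = ((1/38)w + 59/361)(38w^3 - 160w^2 - 2526w - 5112) + ((40657/361)w^2 + (284599/361)w + 487884/361)
  38w^3 - 160w^2 - 2526w - 5112 = ((13718/40657)w - 153786/40657)((40657/361)w^2 + (284599/361)w + 487884/361) + (0)
Last nonzero remainder: (40657/361)w^2 + (284599/361)w + 487884/361. Dividing through by 40657/361 gives the monic gcd w^2 + 7w + 12.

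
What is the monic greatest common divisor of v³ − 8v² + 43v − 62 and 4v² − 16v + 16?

By polynomial division,
  v³ − 8v² + 43v − 62 = ((1/4)v − 1)(4v² − 16v + 16) + (23v − 46)
  4v² − 16v + 16 = ((4/23)v − 8/23)(23v − 46) + (0)
Last nonzero remainder: 23v − 46. Dividing through by 23 gives the monic gcd v − 2.

v − 2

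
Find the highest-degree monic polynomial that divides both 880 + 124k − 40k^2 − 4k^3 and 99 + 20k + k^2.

11 + k

Euclidean algorithm in ℚ[k]:
  −4k^3 − 40k^2 + 124k + 880 = (−4k + 40)(k^2 + 20k + 99) + (−280k − 3080)
  k^2 + 20k + 99 = (−(1/280)k − 9/280)(−280k − 3080) + (0)
Last nonzero remainder: −280k − 3080. Dividing through by −280 gives the monic gcd k + 11.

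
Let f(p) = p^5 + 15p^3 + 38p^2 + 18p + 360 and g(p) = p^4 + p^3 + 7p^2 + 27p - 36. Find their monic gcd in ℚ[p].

p^3 + 2p^2 + 9p + 36

Apply the Euclidean algorithm:
  p^5 + 15p^3 + 38p^2 + 18p + 360 = (p - 1)(p^4 + p^3 + 7p^2 + 27p - 36) + (9p^3 + 18p^2 + 81p + 324)
  p^4 + p^3 + 7p^2 + 27p - 36 = ((1/9)p - 1/9)(9p^3 + 18p^2 + 81p + 324) + (0)
Last nonzero remainder: 9p^3 + 18p^2 + 81p + 324. Dividing through by 9 gives the monic gcd p^3 + 2p^2 + 9p + 36.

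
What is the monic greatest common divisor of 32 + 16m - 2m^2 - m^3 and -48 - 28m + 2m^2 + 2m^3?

-8 - 2m + m^2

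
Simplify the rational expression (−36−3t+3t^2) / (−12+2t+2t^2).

(−12+3t)/(−4+2t)

By polynomial division,
  3t^2−3t−36 = (3/2)(2t^2+2t−12) + (−6t−18)
  2t^2+2t−12 = (−(1/3)t+2/3)(−6t−18) + (0)
Last nonzero remainder: −6t−18. Dividing through by −6 gives the monic gcd t+3.
Cancel t+3 from numerator and denominator to get the reduced form.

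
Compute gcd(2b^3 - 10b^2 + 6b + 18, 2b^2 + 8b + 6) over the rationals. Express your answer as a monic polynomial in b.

b + 1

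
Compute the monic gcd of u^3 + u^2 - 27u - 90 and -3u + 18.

By polynomial division,
  u^3 + u^2 - 27u - 90 = (-(1/3)u^2 - (7/3)u - 5)(-3u + 18) + (0)
Last nonzero remainder: -3u + 18. Dividing through by -3 gives the monic gcd u - 6.

u - 6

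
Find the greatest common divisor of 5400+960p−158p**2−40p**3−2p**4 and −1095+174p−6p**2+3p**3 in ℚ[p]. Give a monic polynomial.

−5+p

Repeated division with remainder:
  −2p**4−40p**3−158p**2+960p+5400 = (−(2/3)p−44/3)(3p**3−6p**2+174p−1095) + (−130p**2+2782p−10660)
  3p**3−6p**2+174p−1095 = (−(3/130)p−291/650)(−130p**2+2782p−10660) + ((29337/25)p−29337/5)
  −130p**2+2782p−10660 = (−(3250/29337)p+53300/29337)((29337/25)p−29337/5) + (0)
Last nonzero remainder: (29337/25)p−29337/5. Dividing through by 29337/25 gives the monic gcd p−5.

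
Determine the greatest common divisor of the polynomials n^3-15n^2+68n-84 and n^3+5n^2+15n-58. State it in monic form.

Euclidean algorithm in ℚ[n]:
  n^3-15n^2+68n-84 = (n^3+5n^2+15n-58) + (-20n^2+53n-26)
  n^3+5n^2+15n-58 = (-(1/20)n-153/400)(-20n^2+53n-26) + ((13589/400)n-13589/200)
  -20n^2+53n-26 = (-(8000/13589)n+5200/13589)((13589/400)n-13589/200) + (0)
Last nonzero remainder: (13589/400)n-13589/200. Dividing through by 13589/400 gives the monic gcd n-2.

n-2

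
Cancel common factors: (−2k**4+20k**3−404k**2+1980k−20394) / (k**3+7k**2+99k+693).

(−2k**2+20k−206)/(k+7)

Repeated division with remainder:
  −2k**4+20k**3−404k**2+1980k−20394 = (−2k+34)(k**3+7k**2+99k+693) + (−444k**2−43956)
  k**3+7k**2+99k+693 = (−(1/444)k−7/444)(−444k**2−43956) + (0)
Last nonzero remainder: −444k**2−43956. Dividing through by −444 gives the monic gcd k**2+99.
Cancel k**2+99 from numerator and denominator to get the reduced form.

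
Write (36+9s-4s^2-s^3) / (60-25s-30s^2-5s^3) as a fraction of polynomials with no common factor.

(-3+s)/(-5+5s)

Repeated division with remainder:
  -s^3-4s^2+9s+36 = (1/5)(-5s^3-30s^2-25s+60) + (2s^2+14s+24)
  -5s^3-30s^2-25s+60 = (-(5/2)s+5/2)(2s^2+14s+24) + (0)
Last nonzero remainder: 2s^2+14s+24. Dividing through by 2 gives the monic gcd s^2+7s+12.
Cancel s^2+7s+12 from numerator and denominator to get the reduced form.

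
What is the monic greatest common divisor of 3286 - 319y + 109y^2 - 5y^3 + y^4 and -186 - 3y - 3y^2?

62 + y + y^2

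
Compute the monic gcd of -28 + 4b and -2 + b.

By polynomial division,
  4b - 28 = (4)(b - 2) + (-20)
  b - 2 = (-(1/20)b + 1/10)(-20) + (0)
The last nonzero remainder is the constant -20, so the polynomials are coprime and gcd = 1.

1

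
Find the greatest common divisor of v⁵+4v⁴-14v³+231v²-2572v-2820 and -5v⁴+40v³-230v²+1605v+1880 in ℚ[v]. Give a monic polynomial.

v³+46v+47

Repeated division with remainder:
  v⁵+4v⁴-14v³+231v²-2572v-2820 = (-(1/5)v-12/5)(-5v⁴+40v³-230v²+1605v+1880) + (36v³+1656v+1692)
  -5v⁴+40v³-230v²+1605v+1880 = (-(5/36)v+10/9)(36v³+1656v+1692) + (0)
Last nonzero remainder: 36v³+1656v+1692. Dividing through by 36 gives the monic gcd v³+46v+47.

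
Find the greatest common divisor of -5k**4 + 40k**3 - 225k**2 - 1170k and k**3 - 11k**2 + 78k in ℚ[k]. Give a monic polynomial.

k**3 - 11k**2 + 78k

Euclidean algorithm in ℚ[k]:
  -5k**4 + 40k**3 - 225k**2 - 1170k = (-5k - 15)(k**3 - 11k**2 + 78k) + (0)
The last nonzero remainder k**3 - 11k**2 + 78k is already monic.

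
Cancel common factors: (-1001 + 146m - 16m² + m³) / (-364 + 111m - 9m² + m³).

(-11 + m)/(-4 + m)

Apply the Euclidean algorithm:
  m³ - 16m² + 146m - 1001 = (m³ - 9m² + 111m - 364) + (-7m² + 35m - 637)
  m³ - 9m² + 111m - 364 = (-(1/7)m + 4/7)(-7m² + 35m - 637) + (0)
Last nonzero remainder: -7m² + 35m - 637. Dividing through by -7 gives the monic gcd m² - 5m + 91.
Cancel m² - 5m + 91 from numerator and denominator to get the reduced form.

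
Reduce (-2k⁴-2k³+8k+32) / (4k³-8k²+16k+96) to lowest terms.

Euclidean algorithm in ℚ[k]:
  -2k⁴-2k³+8k+32 = (-(1/2)k-3/2)(4k³-8k²+16k+96) + (-4k²+80k+176)
  4k³-8k²+16k+96 = (-k-18)(-4k²+80k+176) + (1632k+3264)
  -4k²+80k+176 = (-(1/408)k+11/204)(1632k+3264) + (0)
Last nonzero remainder: 1632k+3264. Dividing through by 1632 gives the monic gcd k+2.
Cancel k+2 from numerator and denominator to get the reduced form.

(-k³+k²-2k+8)/(2k²-8k+24)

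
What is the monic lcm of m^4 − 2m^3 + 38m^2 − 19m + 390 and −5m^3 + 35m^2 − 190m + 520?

By polynomial division,
  m^4 − 2m^3 + 38m^2 − 19m + 390 = (−(1/5)m − 1)(−5m^3 + 35m^2 − 190m + 520) + (35m^2 − 105m + 910)
  −5m^3 + 35m^2 − 190m + 520 = (−(1/7)m + 4/7)(35m^2 − 105m + 910) + (0)
Last nonzero remainder: 35m^2 − 105m + 910. Dividing through by 35 gives the monic gcd m^2 − 3m + 26.
Then lcm(f, g) = f·g / gcd(f, g); expanding and making the result monic gives the answer.

m^5 − 6m^4 + 46m^3 − 171m^2 + 466m − 1560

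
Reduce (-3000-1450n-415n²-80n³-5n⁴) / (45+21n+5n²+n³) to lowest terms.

By polynomial division,
  -5n⁴-80n³-415n²-1450n-3000 = (-5n-55)(n³+5n²+21n+45) + (-35n²-70n-525)
  n³+5n²+21n+45 = (-(1/35)n-3/35)(-35n²-70n-525) + (0)
Last nonzero remainder: -35n²-70n-525. Dividing through by -35 gives the monic gcd n²+2n+15.
Cancel n²+2n+15 from numerator and denominator to get the reduced form.

(-200-70n-5n²)/(3+n)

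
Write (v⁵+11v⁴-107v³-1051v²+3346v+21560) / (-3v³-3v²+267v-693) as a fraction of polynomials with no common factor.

(-v³-7v²+58v+280)/(3v-9)

Repeated division with remainder:
  v⁵+11v⁴-107v³-1051v²+3346v+21560 = (-(1/3)v²-(10/3)v+28/3)(-3v³-3v²+267v-693) + (-364v²-1456v+28028)
  -3v³-3v²+267v-693 = ((3/364)v-9/364)(-364v²-1456v+28028) + (0)
Last nonzero remainder: -364v²-1456v+28028. Dividing through by -364 gives the monic gcd v²+4v-77.
Cancel v²+4v-77 from numerator and denominator to get the reduced form.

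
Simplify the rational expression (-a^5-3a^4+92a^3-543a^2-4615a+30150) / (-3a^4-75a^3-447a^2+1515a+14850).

(a^2-11a+67)/(3a+33)

Apply the Euclidean algorithm:
  -a^5-3a^4+92a^3-543a^2-4615a+30150 = ((1/3)a-22/3)(-3a^4-75a^3-447a^2+1515a+14850) + (-309a^3-4326a^2+1545a+139050)
  -3a^4-75a^3-447a^2+1515a+14850 = ((1/103)a+11/103)(-309a^3-4326a^2+1545a+139050) + (0)
Last nonzero remainder: -309a^3-4326a^2+1545a+139050. Dividing through by -309 gives the monic gcd a^3+14a^2-5a-450.
Cancel a^3+14a^2-5a-450 from numerator and denominator to get the reduced form.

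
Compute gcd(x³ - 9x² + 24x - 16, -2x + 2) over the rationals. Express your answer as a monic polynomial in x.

x - 1

Repeated division with remainder:
  x³ - 9x² + 24x - 16 = (-(1/2)x² + 4x - 8)(-2x + 2) + (0)
Last nonzero remainder: -2x + 2. Dividing through by -2 gives the monic gcd x - 1.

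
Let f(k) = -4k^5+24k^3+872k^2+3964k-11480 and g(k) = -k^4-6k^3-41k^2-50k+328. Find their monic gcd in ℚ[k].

k^3+2k^2+33k-82

Repeated division with remainder:
  -4k^5+24k^3+872k^2+3964k-11480 = (4k-24)(-k^4-6k^3-41k^2-50k+328) + (44k^3+88k^2+1452k-3608)
  -k^4-6k^3-41k^2-50k+328 = (-(1/44)k-1/11)(44k^3+88k^2+1452k-3608) + (0)
Last nonzero remainder: 44k^3+88k^2+1452k-3608. Dividing through by 44 gives the monic gcd k^3+2k^2+33k-82.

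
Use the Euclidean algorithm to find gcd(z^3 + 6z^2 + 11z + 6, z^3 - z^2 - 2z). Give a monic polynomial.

z + 1

By polynomial division,
  z^3 + 6z^2 + 11z + 6 = (z^3 - z^2 - 2z) + (7z^2 + 13z + 6)
  z^3 - z^2 - 2z = ((1/7)z - 20/49)(7z^2 + 13z + 6) + ((120/49)z + 120/49)
  7z^2 + 13z + 6 = ((343/120)z + 49/20)((120/49)z + 120/49) + (0)
Last nonzero remainder: (120/49)z + 120/49. Dividing through by 120/49 gives the monic gcd z + 1.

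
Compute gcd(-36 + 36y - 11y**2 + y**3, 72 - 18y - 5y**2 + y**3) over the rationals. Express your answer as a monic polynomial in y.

Euclidean algorithm in ℚ[y]:
  y**3 - 11y**2 + 36y - 36 = (y**3 - 5y**2 - 18y + 72) + (-6y**2 + 54y - 108)
  y**3 - 5y**2 - 18y + 72 = (-(1/6)y - 2/3)(-6y**2 + 54y - 108) + (0)
Last nonzero remainder: -6y**2 + 54y - 108. Dividing through by -6 gives the monic gcd y**2 - 9y + 18.

18 - 9y + y**2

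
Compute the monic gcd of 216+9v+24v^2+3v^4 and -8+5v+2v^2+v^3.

Euclidean algorithm in ℚ[v]:
  3v^4+24v^2+9v+216 = (3v-6)(v^3+2v^2+5v-8) + (21v^2+63v+168)
  v^3+2v^2+5v-8 = ((1/21)v-1/21)(21v^2+63v+168) + (0)
Last nonzero remainder: 21v^2+63v+168. Dividing through by 21 gives the monic gcd v^2+3v+8.

8+3v+v^2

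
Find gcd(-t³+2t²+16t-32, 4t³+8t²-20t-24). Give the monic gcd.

Apply the Euclidean algorithm:
  -t³+2t²+16t-32 = (-1/4)(4t³+8t²-20t-24) + (4t²+11t-38)
  4t³+8t²-20t-24 = (t-3/4)(4t²+11t-38) + ((105/4)t-105/2)
  4t²+11t-38 = ((16/105)t+76/105)((105/4)t-105/2) + (0)
Last nonzero remainder: (105/4)t-105/2. Dividing through by 105/4 gives the monic gcd t-2.

t-2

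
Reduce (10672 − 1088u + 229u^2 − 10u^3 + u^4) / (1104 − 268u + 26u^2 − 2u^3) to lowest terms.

By polynomial division,
  u^4 − 10u^3 + 229u^2 − 1088u + 10672 = (−(1/2)u − 3/2)(−2u^3 + 26u^2 − 268u + 1104) + (134u^2 − 938u + 12328)
  −2u^3 + 26u^2 − 268u + 1104 = (−(1/67)u + 6/67)(134u^2 − 938u + 12328) + (0)
Last nonzero remainder: 134u^2 − 938u + 12328. Dividing through by 134 gives the monic gcd u^2 − 7u + 92.
Cancel u^2 − 7u + 92 from numerator and denominator to get the reduced form.

(−116 + 3u − u^2)/(−12 + 2u)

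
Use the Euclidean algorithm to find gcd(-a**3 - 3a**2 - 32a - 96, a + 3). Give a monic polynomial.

a + 3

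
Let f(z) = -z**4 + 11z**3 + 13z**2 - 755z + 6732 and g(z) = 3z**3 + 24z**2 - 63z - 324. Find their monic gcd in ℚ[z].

z + 9

Repeated division with remainder:
  -z**4 + 11z**3 + 13z**2 - 755z + 6732 = (-(1/3)z + 19/3)(3z**3 + 24z**2 - 63z - 324) + (-160z**2 - 464z + 8784)
  3z**3 + 24z**2 - 63z - 324 = (-(3/160)z - 153/1600)(-160z**2 - 464z + 8784) + ((5733/100)z + 51597/100)
  -160z**2 - 464z + 8784 = (-(16000/5733)z + 97600/5733)((5733/100)z + 51597/100) + (0)
Last nonzero remainder: (5733/100)z + 51597/100. Dividing through by 5733/100 gives the monic gcd z + 9.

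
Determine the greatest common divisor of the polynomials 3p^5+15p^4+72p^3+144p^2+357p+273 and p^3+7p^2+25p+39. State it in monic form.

p^2+4p+13

Repeated division with remainder:
  3p^5+15p^4+72p^3+144p^2+357p+273 = (3p^2-6p+39)(p^3+7p^2+25p+39) + (-96p^2-384p-1248)
  p^3+7p^2+25p+39 = (-(1/96)p-1/32)(-96p^2-384p-1248) + (0)
Last nonzero remainder: -96p^2-384p-1248. Dividing through by -96 gives the monic gcd p^2+4p+13.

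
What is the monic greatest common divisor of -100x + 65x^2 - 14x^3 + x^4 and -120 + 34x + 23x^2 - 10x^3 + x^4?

Repeated division with remainder:
  x^4 - 14x^3 + 65x^2 - 100x = (x^4 - 10x^3 + 23x^2 + 34x - 120) + (-4x^3 + 42x^2 - 134x + 120)
  x^4 - 10x^3 + 23x^2 + 34x - 120 = (-(1/4)x - 1/8)(-4x^3 + 42x^2 - 134x + 120) + (-(21/4)x^2 + (189/4)x - 105)
  -4x^3 + 42x^2 - 134x + 120 = ((16/21)x - 8/7)(-(21/4)x^2 + (189/4)x - 105) + (0)
Last nonzero remainder: -(21/4)x^2 + (189/4)x - 105. Dividing through by -21/4 gives the monic gcd x^2 - 9x + 20.

20 - 9x + x^2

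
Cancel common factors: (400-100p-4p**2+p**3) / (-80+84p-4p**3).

(100-p**2)/(-20+16p+4p**2)

Repeated division with remainder:
  p**3-4p**2-100p+400 = (-1/4)(-4p**3+84p-80) + (-4p**2-79p+380)
  -4p**3+84p-80 = (p-79/4)(-4p**2-79p+380) + (-(7425/4)p+7425)
  -4p**2-79p+380 = ((16/7425)p+76/1485)(-(7425/4)p+7425) + (0)
Last nonzero remainder: -(7425/4)p+7425. Dividing through by -7425/4 gives the monic gcd p-4.
Cancel p-4 from numerator and denominator to get the reduced form.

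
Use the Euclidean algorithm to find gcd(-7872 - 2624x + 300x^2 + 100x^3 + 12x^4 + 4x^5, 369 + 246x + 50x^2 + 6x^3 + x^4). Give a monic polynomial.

Euclidean algorithm in ℚ[x]:
  4x^5 + 12x^4 + 100x^3 + 300x^2 - 2624x - 7872 = (4x - 12)(x^4 + 6x^3 + 50x^2 + 246x + 369) + (-28x^3 - 84x^2 - 1148x - 3444)
  x^4 + 6x^3 + 50x^2 + 246x + 369 = (-(1/28)x - 3/28)(-28x^3 - 84x^2 - 1148x - 3444) + (0)
Last nonzero remainder: -28x^3 - 84x^2 - 1148x - 3444. Dividing through by -28 gives the monic gcd x^3 + 3x^2 + 41x + 123.

123 + 41x + 3x^2 + x^3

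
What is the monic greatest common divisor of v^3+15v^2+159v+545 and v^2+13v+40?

v+5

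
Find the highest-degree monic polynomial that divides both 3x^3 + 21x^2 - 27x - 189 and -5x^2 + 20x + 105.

x + 3

By polynomial division,
  3x^3 + 21x^2 - 27x - 189 = (-(3/5)x - 33/5)(-5x^2 + 20x + 105) + (168x + 504)
  -5x^2 + 20x + 105 = (-(5/168)x + 5/24)(168x + 504) + (0)
Last nonzero remainder: 168x + 504. Dividing through by 168 gives the monic gcd x + 3.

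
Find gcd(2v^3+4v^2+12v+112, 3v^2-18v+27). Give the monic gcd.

Euclidean algorithm in ℚ[v]:
  2v^3+4v^2+12v+112 = ((2/3)v+16/3)(3v^2-18v+27) + (90v-32)
  3v^2-18v+27 = ((1/30)v-127/675)(90v-32) + (14161/675)
  90v-32 = ((60750/14161)v-21600/14161)(14161/675) + (0)
The last nonzero remainder is the constant 14161/675, so the polynomials are coprime and gcd = 1.

1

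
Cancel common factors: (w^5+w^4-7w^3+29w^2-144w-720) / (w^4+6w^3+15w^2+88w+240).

(w^2-w-12)/(w+4)

Apply the Euclidean algorithm:
  w^5+w^4-7w^3+29w^2-144w-720 = (w-5)(w^4+6w^3+15w^2+88w+240) + (8w^3+16w^2+56w+480)
  w^4+6w^3+15w^2+88w+240 = ((1/8)w+1/2)(8w^3+16w^2+56w+480) + (0)
Last nonzero remainder: 8w^3+16w^2+56w+480. Dividing through by 8 gives the monic gcd w^3+2w^2+7w+60.
Cancel w^3+2w^2+7w+60 from numerator and denominator to get the reduced form.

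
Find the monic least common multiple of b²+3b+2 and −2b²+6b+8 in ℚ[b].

b³−b²−10b−8

Apply the Euclidean algorithm:
  b²+3b+2 = (−1/2)(−2b²+6b+8) + (6b+6)
  −2b²+6b+8 = (−(1/3)b+4/3)(6b+6) + (0)
Last nonzero remainder: 6b+6. Dividing through by 6 gives the monic gcd b+1.
Then lcm(f, g) = f·g / gcd(f, g); expanding and making the result monic gives the answer.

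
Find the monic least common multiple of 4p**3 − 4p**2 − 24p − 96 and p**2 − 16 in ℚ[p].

Apply the Euclidean algorithm:
  4p**3 − 4p**2 − 24p − 96 = (4p − 4)(p**2 − 16) + (40p − 160)
  p**2 − 16 = ((1/40)p + 1/10)(40p − 160) + (0)
Last nonzero remainder: 40p − 160. Dividing through by 40 gives the monic gcd p − 4.
Then lcm(f, g) = f·g / gcd(f, g); expanding and making the result monic gives the answer.

p**4 + 3p**3 − 10p**2 − 48p − 96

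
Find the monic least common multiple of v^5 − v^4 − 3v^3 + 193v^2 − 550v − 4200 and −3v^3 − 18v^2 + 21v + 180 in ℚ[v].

Apply the Euclidean algorithm:
  v^5 − v^4 − 3v^3 + 193v^2 − 550v − 4200 = (−(1/3)v^2 + (7/3)v − 46/3)(−3v^3 − 18v^2 + 21v + 180) + (−72v^2 − 648v − 1440)
  −3v^3 − 18v^2 + 21v + 180 = ((1/24)v − 1/8)(−72v^2 − 648v − 1440) + (0)
Last nonzero remainder: −72v^2 − 648v − 1440. Dividing through by −72 gives the monic gcd v^2 + 9v + 20.
Then lcm(f, g) = f·g / gcd(f, g); expanding and making the result monic gives the answer.

v^6 − 4v^5 + 202v^3 − 1129v^2 − 2550v + 12600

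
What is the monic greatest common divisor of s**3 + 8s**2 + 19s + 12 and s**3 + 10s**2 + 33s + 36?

Apply the Euclidean algorithm:
  s**3 + 8s**2 + 19s + 12 = (s**3 + 10s**2 + 33s + 36) + (−2s**2 − 14s − 24)
  s**3 + 10s**2 + 33s + 36 = (−(1/2)s − 3/2)(−2s**2 − 14s − 24) + (0)
Last nonzero remainder: −2s**2 − 14s − 24. Dividing through by −2 gives the monic gcd s**2 + 7s + 12.

s**2 + 7s + 12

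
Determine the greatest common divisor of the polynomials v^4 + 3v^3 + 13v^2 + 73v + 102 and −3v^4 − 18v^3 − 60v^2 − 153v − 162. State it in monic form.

By polynomial division,
  v^4 + 3v^3 + 13v^2 + 73v + 102 = (−1/3)(−3v^4 − 18v^3 − 60v^2 − 153v − 162) + (−3v^3 − 7v^2 + 22v + 48)
  −3v^4 − 18v^3 − 60v^2 − 153v − 162 = (v + 11/3)(−3v^3 − 7v^2 + 22v + 48) + (−(169/3)v^2 − (845/3)v − 338)
  −3v^3 − 7v^2 + 22v + 48 = ((9/169)v − 24/169)(−(169/3)v^2 − (845/3)v − 338) + (0)
Last nonzero remainder: −(169/3)v^2 − (845/3)v − 338. Dividing through by −169/3 gives the monic gcd v^2 + 5v + 6.

v^2 + 5v + 6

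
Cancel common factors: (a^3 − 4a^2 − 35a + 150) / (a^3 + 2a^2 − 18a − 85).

(a^2 + a − 30)/(a^2 + 7a + 17)

By polynomial division,
  a^3 − 4a^2 − 35a + 150 = (a^3 + 2a^2 − 18a − 85) + (−6a^2 − 17a + 235)
  a^3 + 2a^2 − 18a − 85 = (−(1/6)a + 5/36)(−6a^2 − 17a + 235) + ((847/36)a − 4235/36)
  −6a^2 − 17a + 235 = (−(216/847)a − 1692/847)((847/36)a − 4235/36) + (0)
Last nonzero remainder: (847/36)a − 4235/36. Dividing through by 847/36 gives the monic gcd a − 5.
Cancel a − 5 from numerator and denominator to get the reduced form.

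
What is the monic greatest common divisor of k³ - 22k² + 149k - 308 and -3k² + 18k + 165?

k - 11

Repeated division with remainder:
  k³ - 22k² + 149k - 308 = (-(1/3)k + 16/3)(-3k² + 18k + 165) + (108k - 1188)
  -3k² + 18k + 165 = (-(1/36)k - 5/36)(108k - 1188) + (0)
Last nonzero remainder: 108k - 1188. Dividing through by 108 gives the monic gcd k - 11.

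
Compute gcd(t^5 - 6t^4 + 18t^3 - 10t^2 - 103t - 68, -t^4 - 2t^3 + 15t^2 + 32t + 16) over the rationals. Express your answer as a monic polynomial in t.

Euclidean algorithm in ℚ[t]:
  t^5 - 6t^4 + 18t^3 - 10t^2 - 103t - 68 = (-t + 8)(-t^4 - 2t^3 + 15t^2 + 32t + 16) + (49t^3 - 98t^2 - 343t - 196)
  -t^4 - 2t^3 + 15t^2 + 32t + 16 = (-(1/49)t - 4/49)(49t^3 - 98t^2 - 343t - 196) + (0)
Last nonzero remainder: 49t^3 - 98t^2 - 343t - 196. Dividing through by 49 gives the monic gcd t^3 - 2t^2 - 7t - 4.

t^3 - 2t^2 - 7t - 4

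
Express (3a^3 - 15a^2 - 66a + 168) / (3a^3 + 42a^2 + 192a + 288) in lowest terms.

Euclidean algorithm in ℚ[a]:
  3a^3 - 15a^2 - 66a + 168 = (3a^3 + 42a^2 + 192a + 288) + (-57a^2 - 258a - 120)
  3a^3 + 42a^2 + 192a + 288 = (-(1/19)a - 180/361)(-57a^2 - 258a - 120) + ((20592/361)a + 82368/361)
  -57a^2 - 258a - 120 = (-(6859/6864)a - 1805/3432)((20592/361)a + 82368/361) + (0)
Last nonzero remainder: (20592/361)a + 82368/361. Dividing through by 20592/361 gives the monic gcd a + 4.
Cancel a + 4 from numerator and denominator to get the reduced form.

(a^2 - 9a + 14)/(a^2 + 10a + 24)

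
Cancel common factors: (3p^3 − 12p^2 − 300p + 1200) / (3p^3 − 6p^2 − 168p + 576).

(p^2 − 100)/(p^2 + 2p − 48)

Apply the Euclidean algorithm:
  3p^3 − 12p^2 − 300p + 1200 = (3p^3 − 6p^2 − 168p + 576) + (−6p^2 − 132p + 624)
  3p^3 − 6p^2 − 168p + 576 = (−(1/2)p + 12)(−6p^2 − 132p + 624) + (1728p − 6912)
  −6p^2 − 132p + 624 = (−(1/288)p − 13/144)(1728p − 6912) + (0)
Last nonzero remainder: 1728p − 6912. Dividing through by 1728 gives the monic gcd p − 4.
Cancel p − 4 from numerator and denominator to get the reduced form.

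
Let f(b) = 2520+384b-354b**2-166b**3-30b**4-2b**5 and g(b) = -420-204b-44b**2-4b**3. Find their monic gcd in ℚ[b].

By polynomial division,
  -2b**5-30b**4-166b**3-354b**2+384b+2520 = ((1/2)b**2+2b-6)(-4b**3-44b**2-204b-420) + (0)
Last nonzero remainder: -4b**3-44b**2-204b-420. Dividing through by -4 gives the monic gcd b**3+11b**2+51b+105.

105+51b+11b**2+b**3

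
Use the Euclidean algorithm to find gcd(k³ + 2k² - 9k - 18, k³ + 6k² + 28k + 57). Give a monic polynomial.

k + 3

Euclidean algorithm in ℚ[k]:
  k³ + 2k² - 9k - 18 = (k³ + 6k² + 28k + 57) + (-4k² - 37k - 75)
  k³ + 6k² + 28k + 57 = (-(1/4)k + 13/16)(-4k² - 37k - 75) + ((629/16)k + 1887/16)
  -4k² - 37k - 75 = (-(64/629)k - 400/629)((629/16)k + 1887/16) + (0)
Last nonzero remainder: (629/16)k + 1887/16. Dividing through by 629/16 gives the monic gcd k + 3.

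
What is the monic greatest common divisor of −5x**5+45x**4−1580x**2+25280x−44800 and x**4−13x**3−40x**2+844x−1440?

By polynomial division,
  −5x**5+45x**4−1580x**2+25280x−44800 = (−5x−20)(x**4−13x**3−40x**2+844x−1440) + (−460x**3+1840x**2+34960x−73600)
  x**4−13x**3−40x**2+844x−1440 = (−(1/460)x+9/460)(−460x**3+1840x**2+34960x−73600) + (0)
Last nonzero remainder: −460x**3+1840x**2+34960x−73600. Dividing through by −460 gives the monic gcd x**3−4x**2−76x+160.

x**3−4x**2−76x+160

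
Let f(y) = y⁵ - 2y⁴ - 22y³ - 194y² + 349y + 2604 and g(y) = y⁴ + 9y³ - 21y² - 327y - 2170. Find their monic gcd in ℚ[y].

Repeated division with remainder:
  y⁵ - 2y⁴ - 22y³ - 194y² + 349y + 2604 = (y - 11)(y⁴ + 9y³ - 21y² - 327y - 2170) + (98y³ - 98y² - 1078y - 21266)
  y⁴ + 9y³ - 21y² - 327y - 2170 = ((1/98)y + 5/49)(98y³ - 98y² - 1078y - 21266) + (0)
Last nonzero remainder: 98y³ - 98y² - 1078y - 21266. Dividing through by 98 gives the monic gcd y³ - y² - 11y - 217.

y³ - y² - 11y - 217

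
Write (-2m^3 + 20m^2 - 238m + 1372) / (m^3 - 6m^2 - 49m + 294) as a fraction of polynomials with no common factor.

By polynomial division,
  -2m^3 + 20m^2 - 238m + 1372 = (-2)(m^3 - 6m^2 - 49m + 294) + (8m^2 - 336m + 1960)
  m^3 - 6m^2 - 49m + 294 = ((1/8)m + 9/2)(8m^2 - 336m + 1960) + (1218m - 8526)
  8m^2 - 336m + 1960 = ((4/609)m - 20/87)(1218m - 8526) + (0)
Last nonzero remainder: 1218m - 8526. Dividing through by 1218 gives the monic gcd m - 7.
Cancel m - 7 from numerator and denominator to get the reduced form.

(-2m^2 + 6m - 196)/(m^2 + m - 42)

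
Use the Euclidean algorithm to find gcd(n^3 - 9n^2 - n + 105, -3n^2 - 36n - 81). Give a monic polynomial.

Euclidean algorithm in ℚ[n]:
  n^3 - 9n^2 - n + 105 = (-(1/3)n + 7)(-3n^2 - 36n - 81) + (224n + 672)
  -3n^2 - 36n - 81 = (-(3/224)n - 27/224)(224n + 672) + (0)
Last nonzero remainder: 224n + 672. Dividing through by 224 gives the monic gcd n + 3.

n + 3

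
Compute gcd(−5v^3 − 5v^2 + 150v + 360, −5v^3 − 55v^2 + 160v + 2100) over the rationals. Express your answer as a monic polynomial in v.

By polynomial division,
  −5v^3 − 5v^2 + 150v + 360 = (−5v^3 − 55v^2 + 160v + 2100) + (50v^2 − 10v − 1740)
  −5v^3 − 55v^2 + 160v + 2100 = (−(1/10)v − 28/25)(50v^2 − 10v − 1740) + (−(126/5)v + 756/5)
  50v^2 − 10v − 1740 = (−(125/63)v − 725/63)(−(126/5)v + 756/5) + (0)
Last nonzero remainder: −(126/5)v + 756/5. Dividing through by −126/5 gives the monic gcd v − 6.

v − 6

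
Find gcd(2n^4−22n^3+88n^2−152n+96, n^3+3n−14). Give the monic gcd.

Apply the Euclidean algorithm:
  2n^4−22n^3+88n^2−152n+96 = (2n−22)(n^3+3n−14) + (82n^2−58n−212)
  n^3+3n−14 = ((1/82)n+29/3362)(82n^2−58n−212) + ((10230/1681)n−20460/1681)
  82n^2−58n−212 = ((68921/5115)n+89093/5115)((10230/1681)n−20460/1681) + (0)
Last nonzero remainder: (10230/1681)n−20460/1681. Dividing through by 10230/1681 gives the monic gcd n−2.

n−2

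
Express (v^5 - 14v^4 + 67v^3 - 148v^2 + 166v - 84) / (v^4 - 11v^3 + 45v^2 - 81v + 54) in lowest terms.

(v^3 - 9v^2 + 16v - 14)/(v^2 - 6v + 9)

Repeated division with remainder:
  v^5 - 14v^4 + 67v^3 - 148v^2 + 166v - 84 = (v - 3)(v^4 - 11v^3 + 45v^2 - 81v + 54) + (-11v^3 + 68v^2 - 131v + 78)
  v^4 - 11v^3 + 45v^2 - 81v + 54 = (-(1/11)v + 53/121)(-11v^3 + 68v^2 - 131v + 78) + ((400/121)v^2 - (2000/121)v + 2400/121)
  -11v^3 + 68v^2 - 131v + 78 = (-(1331/400)v + 1573/400)((400/121)v^2 - (2000/121)v + 2400/121) + (0)
Last nonzero remainder: (400/121)v^2 - (2000/121)v + 2400/121. Dividing through by 400/121 gives the monic gcd v^2 - 5v + 6.
Cancel v^2 - 5v + 6 from numerator and denominator to get the reduced form.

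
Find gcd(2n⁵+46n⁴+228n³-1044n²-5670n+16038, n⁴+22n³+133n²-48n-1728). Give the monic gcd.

Euclidean algorithm in ℚ[n]:
  2n⁵+46n⁴+228n³-1044n²-5670n+16038 = (2n+2)(n⁴+22n³+133n²-48n-1728) + (-82n³-1214n²-2118n+19494)
  n⁴+22n³+133n²-48n-1728 = (-(1/82)n-295/3362)(-82n³-1214n²-2118n+19494) + ((1089/1681)n²+(6534/1681)n-29403/1681)
  -82n³-1214n²-2118n+19494 = (-(137842/1089)n-1213682/1089)((1089/1681)n²+(6534/1681)n-29403/1681) + (0)
Last nonzero remainder: (1089/1681)n²+(6534/1681)n-29403/1681. Dividing through by 1089/1681 gives the monic gcd n²+6n-27.

n²+6n-27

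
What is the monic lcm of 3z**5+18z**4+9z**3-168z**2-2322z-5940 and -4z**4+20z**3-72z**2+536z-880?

z**6+4z**5-9z**4-62z**3-662z**2-432z+3960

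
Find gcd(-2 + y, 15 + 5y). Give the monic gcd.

1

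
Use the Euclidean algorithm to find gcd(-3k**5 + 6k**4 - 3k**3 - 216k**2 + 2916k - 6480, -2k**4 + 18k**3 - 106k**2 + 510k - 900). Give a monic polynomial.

By polynomial division,
  -3k**5 + 6k**4 - 3k**3 - 216k**2 + 2916k - 6480 = ((3/2)k + 21/2)(-2k**4 + 18k**3 - 106k**2 + 510k - 900) + (-33k**3 + 132k**2 - 1089k + 2970)
  -2k**4 + 18k**3 - 106k**2 + 510k - 900 = ((2/33)k - 10/33)(-33k**3 + 132k**2 - 1089k + 2970) + (0)
Last nonzero remainder: -33k**3 + 132k**2 - 1089k + 2970. Dividing through by -33 gives the monic gcd k**3 - 4k**2 + 33k - 90.

k**3 - 4k**2 + 33k - 90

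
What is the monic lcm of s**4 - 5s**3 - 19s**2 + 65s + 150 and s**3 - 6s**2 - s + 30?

s**5 - 8s**4 - 4s**3 + 122s**2 - 45s - 450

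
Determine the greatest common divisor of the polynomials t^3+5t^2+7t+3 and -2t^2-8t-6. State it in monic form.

t^2+4t+3

Repeated division with remainder:
  t^3+5t^2+7t+3 = (-(1/2)t-1/2)(-2t^2-8t-6) + (0)
Last nonzero remainder: -2t^2-8t-6. Dividing through by -2 gives the monic gcd t^2+4t+3.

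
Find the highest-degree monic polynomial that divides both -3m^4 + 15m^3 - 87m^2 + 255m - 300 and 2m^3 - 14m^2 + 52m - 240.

m^2 - m + 20

Repeated division with remainder:
  -3m^4 + 15m^3 - 87m^2 + 255m - 300 = (-(3/2)m - 3)(2m^3 - 14m^2 + 52m - 240) + (-51m^2 + 51m - 1020)
  2m^3 - 14m^2 + 52m - 240 = (-(2/51)m + 4/17)(-51m^2 + 51m - 1020) + (0)
Last nonzero remainder: -51m^2 + 51m - 1020. Dividing through by -51 gives the monic gcd m^2 - m + 20.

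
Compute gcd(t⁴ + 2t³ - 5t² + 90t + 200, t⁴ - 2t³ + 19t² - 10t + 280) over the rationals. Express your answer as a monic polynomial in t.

t² - 5t + 20

Repeated division with remainder:
  t⁴ + 2t³ - 5t² + 90t + 200 = (t⁴ - 2t³ + 19t² - 10t + 280) + (4t³ - 24t² + 100t - 80)
  t⁴ - 2t³ + 19t² - 10t + 280 = ((1/4)t + 1)(4t³ - 24t² + 100t - 80) + (18t² - 90t + 360)
  4t³ - 24t² + 100t - 80 = ((2/9)t - 2/9)(18t² - 90t + 360) + (0)
Last nonzero remainder: 18t² - 90t + 360. Dividing through by 18 gives the monic gcd t² - 5t + 20.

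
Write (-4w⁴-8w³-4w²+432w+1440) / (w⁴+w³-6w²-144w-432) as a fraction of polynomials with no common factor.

(-4w+20)/(w-6)

Euclidean algorithm in ℚ[w]:
  -4w⁴-8w³-4w²+432w+1440 = (-4)(w⁴+w³-6w²-144w-432) + (-4w³-28w²-144w-288)
  w⁴+w³-6w²-144w-432 = (-(1/4)w+3/2)(-4w³-28w²-144w-288) + (0)
Last nonzero remainder: -4w³-28w²-144w-288. Dividing through by -4 gives the monic gcd w³+7w²+36w+72.
Cancel w³+7w²+36w+72 from numerator and denominator to get the reduced form.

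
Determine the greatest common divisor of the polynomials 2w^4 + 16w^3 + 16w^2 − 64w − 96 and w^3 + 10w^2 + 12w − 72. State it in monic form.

Apply the Euclidean algorithm:
  2w^4 + 16w^3 + 16w^2 − 64w − 96 = (2w − 4)(w^3 + 10w^2 + 12w − 72) + (32w^2 + 128w − 384)
  w^3 + 10w^2 + 12w − 72 = ((1/32)w + 3/16)(32w^2 + 128w − 384) + (0)
Last nonzero remainder: 32w^2 + 128w − 384. Dividing through by 32 gives the monic gcd w^2 + 4w − 12.

w^2 + 4w − 12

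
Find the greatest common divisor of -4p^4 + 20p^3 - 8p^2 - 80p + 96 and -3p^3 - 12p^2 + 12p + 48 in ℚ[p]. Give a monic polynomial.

p^2 - 4

By polynomial division,
  -4p^4 + 20p^3 - 8p^2 - 80p + 96 = ((4/3)p - 12)(-3p^3 - 12p^2 + 12p + 48) + (-168p^2 + 672)
  -3p^3 - 12p^2 + 12p + 48 = ((1/56)p + 1/14)(-168p^2 + 672) + (0)
Last nonzero remainder: -168p^2 + 672. Dividing through by -168 gives the monic gcd p^2 - 4.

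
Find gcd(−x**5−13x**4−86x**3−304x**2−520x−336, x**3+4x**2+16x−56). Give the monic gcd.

Apply the Euclidean algorithm:
  −x**5−13x**4−86x**3−304x**2−520x−336 = (−x**2−9x−34)(x**3+4x**2+16x−56) + (−80x**2−480x−2240)
  x**3+4x**2+16x−56 = (−(1/80)x+1/40)(−80x**2−480x−2240) + (0)
Last nonzero remainder: −80x**2−480x−2240. Dividing through by −80 gives the monic gcd x**2+6x+28.

x**2+6x+28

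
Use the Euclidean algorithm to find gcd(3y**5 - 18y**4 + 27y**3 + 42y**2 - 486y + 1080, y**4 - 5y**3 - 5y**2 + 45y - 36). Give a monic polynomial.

y**3 - 4y**2 - 9y + 36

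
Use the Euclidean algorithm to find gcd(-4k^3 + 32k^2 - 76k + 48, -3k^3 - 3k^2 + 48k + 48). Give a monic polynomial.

k - 4

By polynomial division,
  -4k^3 + 32k^2 - 76k + 48 = (4/3)(-3k^3 - 3k^2 + 48k + 48) + (36k^2 - 140k - 16)
  -3k^3 - 3k^2 + 48k + 48 = (-(1/12)k - 11/27)(36k^2 - 140k - 16) + (-(280/27)k + 1120/27)
  36k^2 - 140k - 16 = (-(243/70)k - 27/70)(-(280/27)k + 1120/27) + (0)
Last nonzero remainder: -(280/27)k + 1120/27. Dividing through by -280/27 gives the monic gcd k - 4.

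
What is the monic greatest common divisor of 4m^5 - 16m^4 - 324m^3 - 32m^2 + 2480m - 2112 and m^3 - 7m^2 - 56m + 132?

m^3 - 7m^2 - 56m + 132

Euclidean algorithm in ℚ[m]:
  4m^5 - 16m^4 - 324m^3 - 32m^2 + 2480m - 2112 = (4m^2 + 12m - 16)(m^3 - 7m^2 - 56m + 132) + (0)
The last nonzero remainder m^3 - 7m^2 - 56m + 132 is already monic.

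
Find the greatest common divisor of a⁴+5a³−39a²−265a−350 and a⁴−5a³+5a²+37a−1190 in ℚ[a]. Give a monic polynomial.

Repeated division with remainder:
  a⁴+5a³−39a²−265a−350 = (a⁴−5a³+5a²+37a−1190) + (10a³−44a²−302a+840)
  a⁴−5a³+5a²+37a−1190 = ((1/10)a−3/50)(10a³−44a²−302a+840) + ((814/25)a²−(1628/25)a−5698/5)
  10a³−44a²−302a+840 = ((125/407)a−300/407)((814/25)a²−(1628/25)a−5698/5) + (0)
Last nonzero remainder: (814/25)a²−(1628/25)a−5698/5. Dividing through by 814/25 gives the monic gcd a²−2a−35.

a²−2a−35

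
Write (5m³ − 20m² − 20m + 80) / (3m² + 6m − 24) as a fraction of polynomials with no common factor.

(5m² − 10m − 40)/(3m + 12)

Repeated division with remainder:
  5m³ − 20m² − 20m + 80 = ((5/3)m − 10)(3m² + 6m − 24) + (80m − 160)
  3m² + 6m − 24 = ((3/80)m + 3/20)(80m − 160) + (0)
Last nonzero remainder: 80m − 160. Dividing through by 80 gives the monic gcd m − 2.
Cancel m − 2 from numerator and denominator to get the reduced form.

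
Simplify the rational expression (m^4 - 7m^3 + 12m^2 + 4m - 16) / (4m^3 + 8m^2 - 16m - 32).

Apply the Euclidean algorithm:
  m^4 - 7m^3 + 12m^2 + 4m - 16 = ((1/4)m - 9/4)(4m^3 + 8m^2 - 16m - 32) + (34m^2 - 24m - 88)
  4m^3 + 8m^2 - 16m - 32 = ((2/17)m + 92/289)(34m^2 - 24m - 88) + ((576/289)m - 1152/289)
  34m^2 - 24m - 88 = ((4913/288)m + 3179/144)((576/289)m - 1152/289) + (0)
Last nonzero remainder: (576/289)m - 1152/289. Dividing through by 576/289 gives the monic gcd m - 2.
Cancel m - 2 from numerator and denominator to get the reduced form.

(m^3 - 5m^2 + 2m + 8)/(4m^2 + 16m + 16)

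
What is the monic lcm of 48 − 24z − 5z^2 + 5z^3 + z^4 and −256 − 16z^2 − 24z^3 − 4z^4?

192 − 192z + 76z^2 + 6z^3 − 11z^4 + 3z^5 + z^6

Euclidean algorithm in ℚ[z]:
  z^4 + 5z^3 − 5z^2 − 24z + 48 = (−1/4)(−4z^4 − 24z^3 − 16z^2 − 256) + (−z^3 − 9z^2 − 24z − 16)
  −4z^4 − 24z^3 − 16z^2 − 256 = (4z − 12)(−z^3 − 9z^2 − 24z − 16) + (−28z^2 − 224z − 448)
  −z^3 − 9z^2 − 24z − 16 = ((1/28)z + 1/28)(−28z^2 − 224z − 448) + (0)
Last nonzero remainder: −28z^2 − 224z − 448. Dividing through by −28 gives the monic gcd z^2 + 8z + 16.
Then lcm(f, g) = f·g / gcd(f, g); expanding and making the result monic gives the answer.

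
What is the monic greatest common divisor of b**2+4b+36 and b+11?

Apply the Euclidean algorithm:
  b**2+4b+36 = (b-7)(b+11) + (113)
  b+11 = ((1/113)b+11/113)(113) + (0)
The last nonzero remainder is the constant 113, so the polynomials are coprime and gcd = 1.

1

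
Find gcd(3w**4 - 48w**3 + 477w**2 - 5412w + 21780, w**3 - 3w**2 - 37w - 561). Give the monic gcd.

Apply the Euclidean algorithm:
  3w**4 - 48w**3 + 477w**2 - 5412w + 21780 = (3w - 39)(w**3 - 3w**2 - 37w - 561) + (471w**2 - 5172w - 99)
  w**3 - 3w**2 - 37w - 561 = ((1/471)w + 1253/73947)(471w**2 - 5172w - 99) + ((1253340/24649)w - 13786740/24649)
  471w**2 - 5172w - 99 = ((3869893/417780)w + 24649/139260)((1253340/24649)w - 13786740/24649) + (0)
Last nonzero remainder: (1253340/24649)w - 13786740/24649. Dividing through by 1253340/24649 gives the monic gcd w - 11.

w - 11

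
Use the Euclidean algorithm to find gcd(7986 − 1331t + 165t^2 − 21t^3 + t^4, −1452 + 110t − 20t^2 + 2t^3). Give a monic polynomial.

−726 + 55t − 10t^2 + t^3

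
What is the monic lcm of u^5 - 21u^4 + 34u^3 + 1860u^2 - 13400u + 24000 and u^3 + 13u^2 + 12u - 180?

Euclidean algorithm in ℚ[u]:
  u^5 - 21u^4 + 34u^3 + 1860u^2 - 13400u + 24000 = (u^2 - 34u + 464)(u^3 + 13u^2 + 12u - 180) + (-3584u^2 - 25088u + 107520)
  u^3 + 13u^2 + 12u - 180 = (-(1/3584)u - 3/1792)(-3584u^2 - 25088u + 107520) + (0)
Last nonzero remainder: -3584u^2 - 25088u + 107520. Dividing through by -3584 gives the monic gcd u^2 + 7u - 30.
Then lcm(f, g) = f·g / gcd(f, g); expanding and making the result monic gives the answer.

u^6 - 15u^5 - 92u^4 + 2064u^3 - 2240u^2 - 56400u + 144000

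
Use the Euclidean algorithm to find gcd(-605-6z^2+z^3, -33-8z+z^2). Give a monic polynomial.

-11+z

Repeated division with remainder:
  z^3-6z^2-605 = (z+2)(z^2-8z-33) + (49z-539)
  z^2-8z-33 = ((1/49)z+3/49)(49z-539) + (0)
Last nonzero remainder: 49z-539. Dividing through by 49 gives the monic gcd z-11.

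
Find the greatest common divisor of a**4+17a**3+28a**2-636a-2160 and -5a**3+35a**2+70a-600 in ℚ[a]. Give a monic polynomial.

a**2-2a-24

By polynomial division,
  a**4+17a**3+28a**2-636a-2160 = (-(1/5)a-24/5)(-5a**3+35a**2+70a-600) + (210a**2-420a-5040)
  -5a**3+35a**2+70a-600 = (-(1/42)a+5/42)(210a**2-420a-5040) + (0)
Last nonzero remainder: 210a**2-420a-5040. Dividing through by 210 gives the monic gcd a**2-2a-24.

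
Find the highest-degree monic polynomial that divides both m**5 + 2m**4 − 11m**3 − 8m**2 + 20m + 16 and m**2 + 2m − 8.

Euclidean algorithm in ℚ[m]:
  m**5 + 2m**4 − 11m**3 − 8m**2 + 20m + 16 = (m**3 − 3m − 2)(m**2 + 2m − 8) + (0)
The last nonzero remainder m**2 + 2m − 8 is already monic.

m**2 + 2m − 8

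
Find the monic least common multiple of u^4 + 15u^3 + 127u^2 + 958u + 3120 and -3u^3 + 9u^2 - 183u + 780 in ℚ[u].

By polynomial division,
  u^4 + 15u^3 + 127u^2 + 958u + 3120 = (-(1/3)u - 6)(-3u^3 + 9u^2 - 183u + 780) + (120u^2 + 120u + 7800)
  -3u^3 + 9u^2 - 183u + 780 = (-(1/40)u + 1/10)(120u^2 + 120u + 7800) + (0)
Last nonzero remainder: 120u^2 + 120u + 7800. Dividing through by 120 gives the monic gcd u^2 + u + 65.
Then lcm(f, g) = f·g / gcd(f, g); expanding and making the result monic gives the answer.

u^5 + 11u^4 + 67u^3 + 450u^2 - 712u - 12480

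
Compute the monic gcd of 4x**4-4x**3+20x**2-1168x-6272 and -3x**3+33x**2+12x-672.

Euclidean algorithm in ℚ[x]:
  4x**4-4x**3+20x**2-1168x-6272 = (-(4/3)x-40/3)(-3x**3+33x**2+12x-672) + (476x**2-1904x-15232)
  -3x**3+33x**2+12x-672 = (-(3/476)x+3/68)(476x**2-1904x-15232) + (0)
Last nonzero remainder: 476x**2-1904x-15232. Dividing through by 476 gives the monic gcd x**2-4x-32.

x**2-4x-32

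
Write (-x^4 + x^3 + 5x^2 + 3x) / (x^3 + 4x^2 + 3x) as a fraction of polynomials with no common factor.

Apply the Euclidean algorithm:
  -x^4 + x^3 + 5x^2 + 3x = (-x + 5)(x^3 + 4x^2 + 3x) + (-12x^2 - 12x)
  x^3 + 4x^2 + 3x = (-(1/12)x - 1/4)(-12x^2 - 12x) + (0)
Last nonzero remainder: -12x^2 - 12x. Dividing through by -12 gives the monic gcd x^2 + x.
Cancel x^2 + x from numerator and denominator to get the reduced form.

(-x^2 + 2x + 3)/(x + 3)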